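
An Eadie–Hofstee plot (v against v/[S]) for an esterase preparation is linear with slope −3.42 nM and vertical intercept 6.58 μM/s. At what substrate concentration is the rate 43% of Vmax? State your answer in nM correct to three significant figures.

The Eadie–Hofstee slope gives Km = 3.42 nM (slope = −Km).
v/Vmax = [S]/(Km+[S]) = 0.43 ⇒ [S] = Km·0.43/(1−0.43) = 3.42 × 0.7544 = 2.58 nM.

2.58 nM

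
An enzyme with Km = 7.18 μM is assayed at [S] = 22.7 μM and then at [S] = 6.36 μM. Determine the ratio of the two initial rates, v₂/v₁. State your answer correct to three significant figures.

Since Vmax cancels, v₂/v₁ = [S]₂(Km+[S]₁) / [S]₁(Km+[S]₂).
= 6.36×(7.18+22.7) / (22.7×(7.18+6.36)) = 190.0/307.4 = 0.618.

0.618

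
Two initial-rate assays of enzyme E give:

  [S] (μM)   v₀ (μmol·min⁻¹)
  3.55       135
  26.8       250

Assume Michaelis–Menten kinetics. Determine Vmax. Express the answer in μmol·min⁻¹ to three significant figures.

In reciprocal form, 1/v = (Km/Vmax)·(1/[S]) + 1/Vmax. The two points give (1/[S], 1/v) = (0.2817, 0.007407) and (0.03731, 0.004000).
Slope = (0.007407 − 0.004000)/(0.2817 − 0.03731) = 0.01394; intercept = 0.007407 − 0.01394×0.2817 = 0.003480.
Vmax = 1/intercept = 287 μmol·min⁻¹; Km = slope × Vmax = 0.01394 × 287 = 4.01 μM.

287 μmol·min⁻¹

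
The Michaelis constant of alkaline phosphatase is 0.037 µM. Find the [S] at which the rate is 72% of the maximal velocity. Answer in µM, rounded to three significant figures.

0.0951 µM

v/Vmax = [S]/(Km+[S]) = 0.72, so [S] = Km·0.72/(1 − 0.72) = 0.037 × 2.571.
[S] = 0.0951 µM.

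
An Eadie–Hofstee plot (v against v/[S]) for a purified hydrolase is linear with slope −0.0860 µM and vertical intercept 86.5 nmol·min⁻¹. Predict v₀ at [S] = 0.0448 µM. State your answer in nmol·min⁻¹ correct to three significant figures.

29.6 nmol·min⁻¹

In the Eadie–Hofstee form v = Vmax − Km·(v/[S]), the slope is −Km and the intercept is Vmax, so Km = 0.0860 µM and Vmax = 86.5 nmol·min⁻¹.
v = 86.5 × 0.0448/(0.0860 + 0.0448) = 29.6 nmol·min⁻¹.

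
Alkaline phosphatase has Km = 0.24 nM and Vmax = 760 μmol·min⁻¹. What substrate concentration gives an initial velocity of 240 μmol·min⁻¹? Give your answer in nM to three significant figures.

0.111 nM

Rearranging v = Vmax[S]/(Km+[S]) gives [S] = Km·v/(Vmax − v).
[S] = 0.24 × 240 / (760 − 240) = 57.60/520.0 = 0.111 nM.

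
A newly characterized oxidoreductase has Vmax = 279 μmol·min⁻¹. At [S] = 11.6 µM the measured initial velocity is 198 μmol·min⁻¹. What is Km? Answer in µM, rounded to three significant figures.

From v = Vmax[S]/(Km+[S]), Km = [S](Vmax − v)/v.
Km = 11.6 × (279 − 198) / 198 = 939.6/198 = 4.75 µM.

4.75 µM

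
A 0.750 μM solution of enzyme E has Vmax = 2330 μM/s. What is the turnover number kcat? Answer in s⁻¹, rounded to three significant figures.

3110 s⁻¹

kcat = Vmax/[E]total = 2330 μM/s / 0.750 μM = 3110 s⁻¹.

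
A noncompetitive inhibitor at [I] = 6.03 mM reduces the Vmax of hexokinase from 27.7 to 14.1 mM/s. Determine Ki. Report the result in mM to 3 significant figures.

6.25 mM

Noncompetitive: Vmax,app = Vmax/α with α = 1 + [I]/Ki.
α = Vmax/Vmax,app = 27.7/14.1 = 1.965.
Ki = [I]/(α − 1) = 6.03/0.9645 = 6.25 mM.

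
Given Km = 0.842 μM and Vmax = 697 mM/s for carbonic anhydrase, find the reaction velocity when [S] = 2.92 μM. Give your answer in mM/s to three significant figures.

541 mM/s

v = Vmax·[S]/(Km + [S]) = 697 × 2.92 / (0.842 + 2.92)
  = 2035 / 3.762 = 541 mM/s.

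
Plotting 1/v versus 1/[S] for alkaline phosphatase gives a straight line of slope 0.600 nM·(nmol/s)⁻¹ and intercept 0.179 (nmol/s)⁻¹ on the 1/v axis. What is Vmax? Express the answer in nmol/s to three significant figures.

5.59 nmol/s

The y-intercept of a Lineweaver–Burk plot equals 1/Vmax, so Vmax = 1/0.179 = 5.59 nmol/s.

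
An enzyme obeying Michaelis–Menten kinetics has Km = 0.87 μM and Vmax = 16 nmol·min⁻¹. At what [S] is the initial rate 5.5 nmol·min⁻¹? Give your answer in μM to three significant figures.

Rearranging v = Vmax[S]/(Km+[S]) gives [S] = Km·v/(Vmax − v).
[S] = 0.87 × 5.5 / (16 − 5.5) = 4.785/10.50 = 0.456 μM.

0.456 μM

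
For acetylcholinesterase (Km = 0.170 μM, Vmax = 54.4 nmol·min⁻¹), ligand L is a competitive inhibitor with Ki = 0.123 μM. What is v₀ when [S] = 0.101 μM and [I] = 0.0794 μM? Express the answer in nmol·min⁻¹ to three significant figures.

14.4 nmol·min⁻¹

With α = 1 + [I]/Ki = 1 + 0.0794/0.123 = 1.646, the competitive rate law is v = Vmax[S] / (αKm + [S]).
v = 54.4×0.101 / (1.646×0.170 + 0.101) = 5.494/0.3807 = 14.4 nmol·min⁻¹.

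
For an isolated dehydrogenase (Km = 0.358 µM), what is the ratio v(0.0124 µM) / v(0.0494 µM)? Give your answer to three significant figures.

The fractional saturations are [S]/(Km+[S]) = 0.0494/0.4074 = 0.1213 and 0.0124/0.3704 = 0.03348.
v₂/v₁ is just their ratio: 0.03348/0.1213 = 0.276.

0.276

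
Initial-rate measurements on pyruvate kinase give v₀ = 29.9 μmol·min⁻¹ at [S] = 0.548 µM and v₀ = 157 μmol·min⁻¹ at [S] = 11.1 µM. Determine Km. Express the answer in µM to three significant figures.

In reciprocal form, 1/v = (Km/Vmax)·(1/[S]) + 1/Vmax. The two points give (1/[S], 1/v) = (1.825, 0.03344) and (0.09009, 0.006369).
Slope = (0.03344 − 0.006369)/(1.825 − 0.09009) = 0.01561; intercept = 0.03344 − 0.01561×1.825 = 0.004963.
Vmax = 1/intercept = 201 μmol·min⁻¹; Km = slope × Vmax = 0.01561 × 201 = 3.14 µM.

3.14 µM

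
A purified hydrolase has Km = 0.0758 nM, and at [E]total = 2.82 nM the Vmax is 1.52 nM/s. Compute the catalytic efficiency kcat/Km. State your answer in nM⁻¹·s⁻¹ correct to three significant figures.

7.11 nM⁻¹·s⁻¹

kcat = Vmax/[E]total = 1.52/2.82 = 0.539 s⁻¹.
kcat/Km = 0.539/0.0758 = 7.11 nM⁻¹·s⁻¹.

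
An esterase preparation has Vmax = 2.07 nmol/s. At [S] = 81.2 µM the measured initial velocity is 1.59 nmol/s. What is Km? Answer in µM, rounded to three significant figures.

v/Vmax = 1.59/2.07 = 0.7681 = [S]/(Km+[S]).
So Km + [S] = [S]/0.7681 = 105.7 µM, giving Km = 105.7 − 81.2 = 24.5 µM.

24.5 µM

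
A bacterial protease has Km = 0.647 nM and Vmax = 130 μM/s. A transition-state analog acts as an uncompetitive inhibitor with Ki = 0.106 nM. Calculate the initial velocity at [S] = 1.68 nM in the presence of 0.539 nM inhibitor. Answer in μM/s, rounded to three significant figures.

With α = 1 + [I]/Ki = 1 + 0.539/0.106 = 6.085, the uncompetitive rate law is v = (Vmax/α)·[S] / (Km/α + [S]).
v = (130/6.085)×1.68 / (0.647/6.085 + 1.68) = 35.89/1.786 = 20.1 μM/s.

20.1 μM/s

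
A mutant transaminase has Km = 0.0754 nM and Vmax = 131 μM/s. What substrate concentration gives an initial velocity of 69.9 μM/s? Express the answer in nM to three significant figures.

0.0863 nM

The required fractional saturation is v/Vmax = 69.9/131 = 0.5336.
Then [S]/(Km+[S]) = 0.5336 ⇒ [S] = 0.0754 × 0.5336/(1 − 0.5336) = 0.0863 nM.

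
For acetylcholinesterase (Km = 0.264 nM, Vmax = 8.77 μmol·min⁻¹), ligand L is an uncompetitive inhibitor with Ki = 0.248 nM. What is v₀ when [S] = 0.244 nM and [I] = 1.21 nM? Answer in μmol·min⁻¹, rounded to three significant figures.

α = 1 + [I]/Ki = 1 + 1.21/0.248 = 5.879.
For an uncompetitive inhibitor, both parameters are divided by α, giving Vmax/α and Km/α: Km,app = 0.0449 nM, Vmax,app = 1.49 μmol·min⁻¹.
v = Vmax,app·[S]/(Km,app + [S]) = 1.49 × 0.244/(0.0449 + 0.244) = 1.26 μmol·min⁻¹.

1.26 μmol·min⁻¹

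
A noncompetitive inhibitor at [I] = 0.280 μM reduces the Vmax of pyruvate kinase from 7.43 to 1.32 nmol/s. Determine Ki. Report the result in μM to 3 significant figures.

Noncompetitive: Vmax,app = Vmax/α with α = 1 + [I]/Ki.
α = Vmax/Vmax,app = 7.43/1.32 = 5.629.
Since α = 1 + [I]/Ki, [I]/Ki = 5.629 − 1 = 4.629 and Ki = 0.280/4.629 = 0.0605 μM.

0.0605 μM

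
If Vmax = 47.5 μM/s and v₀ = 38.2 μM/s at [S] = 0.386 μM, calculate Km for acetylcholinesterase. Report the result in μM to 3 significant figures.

From v = Vmax[S]/(Km+[S]), Km = [S](Vmax − v)/v.
Km = 0.386 × (47.5 − 38.2) / 38.2 = 3.590/38.2 = 0.0940 μM.

0.0940 μM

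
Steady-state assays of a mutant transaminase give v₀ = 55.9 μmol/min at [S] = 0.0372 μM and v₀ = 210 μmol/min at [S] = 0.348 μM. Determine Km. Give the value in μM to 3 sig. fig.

From v = Vmax[S]/(Km+[S]), each point gives Vmax = v(Km+[S])/[S].
Equating: 55.9(Km+0.0372)/0.0372 = 210(Km+0.348)/0.348.
1503·Km + 55.9 = 603.4·Km + 210, so (1503 − 603.4)·Km = 210 − 55.9.
Km = 154.1/899.2 = 0.171 μM; then Vmax = 55.9(0.171+0.0372)/0.0372 = 313 μmol/min.

0.171 μM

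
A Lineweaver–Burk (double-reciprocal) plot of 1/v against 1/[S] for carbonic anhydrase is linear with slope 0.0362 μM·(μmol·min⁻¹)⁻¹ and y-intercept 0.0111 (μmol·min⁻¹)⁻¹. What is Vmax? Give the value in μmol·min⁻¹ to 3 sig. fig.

90.1 μmol·min⁻¹

The y-intercept of a Lineweaver–Burk plot equals 1/Vmax, so Vmax = 1/0.0111 = 90.1 μmol·min⁻¹.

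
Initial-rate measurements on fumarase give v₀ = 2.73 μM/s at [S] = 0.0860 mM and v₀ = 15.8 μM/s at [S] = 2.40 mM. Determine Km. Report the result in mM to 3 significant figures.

In reciprocal form, 1/v = (Km/Vmax)·(1/[S]) + 1/Vmax. The two points give (1/[S], 1/v) = (11.63, 0.3663) and (0.4167, 0.06329).
Slope = (0.3663 − 0.06329)/(11.63 − 0.4167) = 0.02703; intercept = 0.3663 − 0.02703×11.63 = 0.05203.
Vmax = 1/intercept = 19.2 μM/s; Km = slope × Vmax = 0.02703 × 19.2 = 0.519 mM.

0.519 mM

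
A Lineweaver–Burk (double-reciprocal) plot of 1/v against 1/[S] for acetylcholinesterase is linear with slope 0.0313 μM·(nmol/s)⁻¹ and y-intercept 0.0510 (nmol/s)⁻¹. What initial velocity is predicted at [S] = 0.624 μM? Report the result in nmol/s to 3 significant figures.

The y-intercept is 1/Vmax, so Vmax = 1/0.0510 = 19.6 nmol/s.
The slope is Km/Vmax, so Km = 0.0313 × 19.6 = 0.614 μM.
Then v = 19.6 × 0.624/(0.614 + 0.624) = 9.89 nmol/s.

9.89 nmol/s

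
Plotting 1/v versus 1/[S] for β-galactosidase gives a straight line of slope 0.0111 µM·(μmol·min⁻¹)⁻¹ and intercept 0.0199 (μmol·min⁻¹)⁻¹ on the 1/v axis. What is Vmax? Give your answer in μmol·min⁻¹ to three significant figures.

The y-intercept of a Lineweaver–Burk plot equals 1/Vmax, so Vmax = 1/0.0199 = 50.3 μmol·min⁻¹.

50.3 μmol·min⁻¹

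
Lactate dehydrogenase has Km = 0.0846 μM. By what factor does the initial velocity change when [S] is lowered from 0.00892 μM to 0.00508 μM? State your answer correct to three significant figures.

The fractional saturations are [S]/(Km+[S]) = 0.00892/0.09352 = 0.09538 and 0.00508/0.08968 = 0.05665.
v₂/v₁ is just their ratio: 0.05665/0.09538 = 0.594.

0.594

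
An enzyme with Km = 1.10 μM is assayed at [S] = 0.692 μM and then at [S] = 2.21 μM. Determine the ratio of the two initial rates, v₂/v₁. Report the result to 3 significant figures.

1.73

The fractional saturations are [S]/(Km+[S]) = 0.692/1.792 = 0.3862 and 2.21/3.310 = 0.6677.
v₂/v₁ is just their ratio: 0.6677/0.3862 = 1.73.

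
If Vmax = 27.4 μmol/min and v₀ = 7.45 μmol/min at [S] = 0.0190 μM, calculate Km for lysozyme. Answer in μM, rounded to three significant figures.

0.0509 μM

From v = Vmax[S]/(Km+[S]), Km = [S](Vmax − v)/v.
Km = 0.0190 × (27.4 − 7.45) / 7.45 = 0.3790/7.45 = 0.0509 μM.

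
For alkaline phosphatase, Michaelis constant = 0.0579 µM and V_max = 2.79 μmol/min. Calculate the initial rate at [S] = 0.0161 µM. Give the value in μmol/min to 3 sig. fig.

[S]/(Km+[S]) = 0.0161/0.07400 = 0.2176, the fractional saturation.
v = 0.2176 × Vmax = 0.2176 × 2.79 = 0.607 μmol/min.

0.607 μmol/min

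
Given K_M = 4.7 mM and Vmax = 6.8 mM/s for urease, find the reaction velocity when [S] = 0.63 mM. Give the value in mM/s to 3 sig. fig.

0.804 mM/s

v = Vmax·[S]/(Km + [S]) = 6.8 × 0.63 / (4.7 + 0.63)
  = 4.284 / 5.330 = 0.804 mM/s.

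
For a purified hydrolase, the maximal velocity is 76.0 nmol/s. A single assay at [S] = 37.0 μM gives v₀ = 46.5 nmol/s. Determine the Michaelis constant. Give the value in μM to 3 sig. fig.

23.5 μM

v/Vmax = 46.5/76.0 = 0.6118 = [S]/(Km+[S]).
So Km + [S] = [S]/0.6118 = 60.47 μM, giving Km = 60.47 − 37.0 = 23.5 μM.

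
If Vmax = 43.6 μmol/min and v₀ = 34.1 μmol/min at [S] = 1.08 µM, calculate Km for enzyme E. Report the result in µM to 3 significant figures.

v/Vmax = 34.1/43.6 = 0.7821 = [S]/(Km+[S]).
So Km + [S] = [S]/0.7821 = 1.381 µM, giving Km = 1.381 − 1.08 = 0.301 µM.

0.301 µM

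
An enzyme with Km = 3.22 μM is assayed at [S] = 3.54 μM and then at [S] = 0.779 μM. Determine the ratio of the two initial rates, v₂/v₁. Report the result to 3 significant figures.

0.372

Since Vmax cancels, v₂/v₁ = [S]₂(Km+[S]₁) / [S]₁(Km+[S]₂).
= 0.779×(3.22+3.54) / (3.54×(3.22+0.779)) = 5.266/14.16 = 0.372.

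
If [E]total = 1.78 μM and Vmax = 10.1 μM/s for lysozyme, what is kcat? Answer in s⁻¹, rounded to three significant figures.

5.67 s⁻¹

kcat = Vmax/[E]total = 10.1 μM/s / 1.78 μM = 5.67 s⁻¹.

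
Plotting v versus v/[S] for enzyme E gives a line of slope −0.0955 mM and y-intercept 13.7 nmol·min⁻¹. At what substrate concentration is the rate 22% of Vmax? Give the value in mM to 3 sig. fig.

The Eadie–Hofstee slope gives Km = 0.0955 mM (slope = −Km).
v/Vmax = [S]/(Km+[S]) = 0.22 ⇒ [S] = Km·0.22/(1−0.22) = 0.0955 × 0.2821 = 0.0269 mM.

0.0269 mM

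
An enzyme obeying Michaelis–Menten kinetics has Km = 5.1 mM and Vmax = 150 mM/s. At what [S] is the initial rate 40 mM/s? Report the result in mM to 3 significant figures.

1.85 mM

Rearranging v = Vmax[S]/(Km+[S]) gives [S] = Km·v/(Vmax − v).
[S] = 5.1 × 40 / (150 − 40) = 204.0/110.0 = 1.85 mM.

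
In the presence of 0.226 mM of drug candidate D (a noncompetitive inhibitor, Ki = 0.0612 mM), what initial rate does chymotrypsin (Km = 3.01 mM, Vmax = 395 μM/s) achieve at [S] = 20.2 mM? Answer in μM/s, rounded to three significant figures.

73.3 μM/s

With α = 1 + [I]/Ki = 1 + 0.226/0.0612 = 4.693, the noncompetitive rate law is v = (Vmax/α)·[S] / (Km + [S]).
v = (395/4.693)×20.2 / (3.01 + 20.2) = 1700/23.21 = 73.3 μM/s.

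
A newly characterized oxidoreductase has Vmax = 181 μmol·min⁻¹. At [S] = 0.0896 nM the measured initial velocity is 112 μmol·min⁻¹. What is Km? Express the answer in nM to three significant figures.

v/Vmax = 112/181 = 0.6188 = [S]/(Km+[S]).
So Km + [S] = [S]/0.6188 = 0.1448 nM, giving Km = 0.1448 − 0.0896 = 0.0552 nM.

0.0552 nM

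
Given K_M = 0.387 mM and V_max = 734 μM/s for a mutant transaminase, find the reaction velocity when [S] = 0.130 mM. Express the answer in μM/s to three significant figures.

185 μM/s

[S]/(Km+[S]) = 0.130/0.5170 = 0.2515, the fractional saturation.
v = 0.2515 × Vmax = 0.2515 × 734 = 185 μM/s.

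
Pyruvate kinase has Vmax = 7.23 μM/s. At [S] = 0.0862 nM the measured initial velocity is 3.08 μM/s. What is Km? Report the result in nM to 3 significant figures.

v/Vmax = 3.08/7.23 = 0.4260 = [S]/(Km+[S]).
So Km + [S] = [S]/0.4260 = 0.2023 nM, giving Km = 0.2023 − 0.0862 = 0.116 nM.

0.116 nM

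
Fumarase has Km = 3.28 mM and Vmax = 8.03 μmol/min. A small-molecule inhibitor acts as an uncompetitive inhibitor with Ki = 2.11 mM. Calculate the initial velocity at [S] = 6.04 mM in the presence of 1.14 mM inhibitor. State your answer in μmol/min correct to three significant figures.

With α = 1 + [I]/Ki = 1 + 1.14/2.11 = 1.540, the uncompetitive rate law is v = (Vmax/α)·[S] / (Km/α + [S]).
v = (8.03/1.540)×6.04 / (3.28/1.540 + 6.04) = 31.49/8.169 = 3.85 μmol/min.

3.85 μmol/min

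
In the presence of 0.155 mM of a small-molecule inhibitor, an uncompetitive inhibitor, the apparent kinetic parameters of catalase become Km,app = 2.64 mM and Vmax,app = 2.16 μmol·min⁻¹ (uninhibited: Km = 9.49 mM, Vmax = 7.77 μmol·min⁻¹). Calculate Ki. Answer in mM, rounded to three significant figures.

0.0597 mM

Uncompetitive: Vmax,app = Vmax/α (and Km,app = Km/α) with α = 1 + [I]/Ki.
α = Vmax/Vmax,app = 7.77/2.16 = 3.597.
Ki = [I]/(α − 1) = 0.155/2.597 = 0.0597 mM.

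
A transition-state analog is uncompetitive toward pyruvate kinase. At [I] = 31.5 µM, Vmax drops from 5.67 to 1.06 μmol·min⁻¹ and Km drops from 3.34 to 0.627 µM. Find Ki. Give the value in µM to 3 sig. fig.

Uncompetitive: Vmax,app = Vmax/α (and Km,app = Km/α) with α = 1 + [I]/Ki.
α = Vmax/Vmax,app = 5.67/1.06 = 5.349.
Since α = 1 + [I]/Ki, [I]/Ki = 5.349 − 1 = 4.349 and Ki = 31.5/4.349 = 7.24 µM.

7.24 µM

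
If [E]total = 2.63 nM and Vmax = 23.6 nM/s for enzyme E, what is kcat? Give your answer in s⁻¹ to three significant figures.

kcat = Vmax/[E]total = 23.6 nM/s / 2.63 nM = 8.97 s⁻¹.

8.97 s⁻¹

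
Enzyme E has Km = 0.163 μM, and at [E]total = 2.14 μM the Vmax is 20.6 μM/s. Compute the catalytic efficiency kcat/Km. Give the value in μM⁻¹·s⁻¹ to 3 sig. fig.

kcat = Vmax/[E]total = 20.6/2.14 = 9.63 s⁻¹.
kcat/Km = 9.63/0.163 = 59.1 μM⁻¹·s⁻¹.

59.1 μM⁻¹·s⁻¹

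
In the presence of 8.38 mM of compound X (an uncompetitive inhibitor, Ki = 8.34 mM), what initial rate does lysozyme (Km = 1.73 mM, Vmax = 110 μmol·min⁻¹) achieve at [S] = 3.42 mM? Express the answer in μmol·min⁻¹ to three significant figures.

α = 1 + [I]/Ki = 1 + 8.38/8.34 = 2.005.
For an uncompetitive inhibitor, both parameters are divided by α, giving Vmax/α and Km/α: Km,app = 0.863 mM, Vmax,app = 54.9 μmol·min⁻¹.
v = Vmax,app·[S]/(Km,app + [S]) = 54.9 × 3.42/(0.863 + 3.42) = 43.8 μmol·min⁻¹.

43.8 μmol·min⁻¹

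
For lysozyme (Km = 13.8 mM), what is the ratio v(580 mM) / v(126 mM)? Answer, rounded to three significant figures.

1.08

Since Vmax cancels, v₂/v₁ = [S]₂(Km+[S]₁) / [S]₁(Km+[S]₂).
= 580×(13.8+126) / (126×(13.8+580)) = 81080/74820 = 1.08.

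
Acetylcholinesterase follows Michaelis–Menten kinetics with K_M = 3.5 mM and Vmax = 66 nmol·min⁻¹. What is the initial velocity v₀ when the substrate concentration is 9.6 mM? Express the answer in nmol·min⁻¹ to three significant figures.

48.4 nmol·min⁻¹

v = Vmax·[S]/(Km + [S]) = 66 × 9.6 / (3.5 + 9.6)
  = 633.6 / 13.10 = 48.4 nmol·min⁻¹.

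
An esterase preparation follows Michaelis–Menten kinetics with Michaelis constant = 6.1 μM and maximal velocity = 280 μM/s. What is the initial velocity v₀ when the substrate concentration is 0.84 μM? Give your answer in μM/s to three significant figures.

v = Vmax·[S]/(Km + [S]) = 280 × 0.84 / (6.1 + 0.84)
  = 235.2 / 6.940 = 33.9 μM/s.

33.9 μM/s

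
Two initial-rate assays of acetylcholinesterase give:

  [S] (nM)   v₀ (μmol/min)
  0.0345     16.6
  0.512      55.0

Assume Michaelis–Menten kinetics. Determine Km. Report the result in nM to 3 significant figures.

In reciprocal form, 1/v = (Km/Vmax)·(1/[S]) + 1/Vmax. The two points give (1/[S], 1/v) = (28.99, 0.06024) and (1.953, 0.01818).
Slope = (0.06024 − 0.01818)/(28.99 − 1.953) = 0.001556; intercept = 0.06024 − 0.001556×28.99 = 0.01514.
Vmax = 1/intercept = 66.0 μmol/min; Km = slope × Vmax = 0.001556 × 66.0 = 0.103 nM.

0.103 nM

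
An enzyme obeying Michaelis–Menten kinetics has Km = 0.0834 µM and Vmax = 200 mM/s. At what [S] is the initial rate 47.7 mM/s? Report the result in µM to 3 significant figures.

0.0261 µM

Rearranging v = Vmax[S]/(Km+[S]) gives [S] = Km·v/(Vmax − v).
[S] = 0.0834 × 47.7 / (200 − 47.7) = 3.978/152.3 = 0.0261 µM.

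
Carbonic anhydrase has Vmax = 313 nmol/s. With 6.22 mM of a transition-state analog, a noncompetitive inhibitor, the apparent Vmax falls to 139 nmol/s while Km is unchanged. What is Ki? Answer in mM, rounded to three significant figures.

Noncompetitive: Vmax,app = Vmax/α with α = 1 + [I]/Ki.
α = Vmax/Vmax,app = 313/139 = 2.252.
Ki = [I]/(α − 1) = 6.22/1.252 = 4.97 mM.

4.97 mM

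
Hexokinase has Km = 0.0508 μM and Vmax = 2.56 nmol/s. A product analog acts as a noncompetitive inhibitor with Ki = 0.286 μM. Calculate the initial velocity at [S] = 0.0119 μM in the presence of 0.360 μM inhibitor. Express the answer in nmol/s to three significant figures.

0.215 nmol/s

α = 1 + [I]/Ki = 1 + 0.360/0.286 = 2.259.
For a noncompetitive inhibitor, Vmax is reduced to Vmax/α while Km is unchanged: Km,app = 0.0508 μM, Vmax,app = 1.13 nmol/s.
v = Vmax,app·[S]/(Km,app + [S]) = 1.13 × 0.0119/(0.0508 + 0.0119) = 0.215 nmol/s.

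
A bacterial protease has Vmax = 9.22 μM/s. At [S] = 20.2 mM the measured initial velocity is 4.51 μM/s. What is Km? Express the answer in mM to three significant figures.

21.1 mM

From v = Vmax[S]/(Km+[S]), Km = [S](Vmax − v)/v.
Km = 20.2 × (9.22 − 4.51) / 4.51 = 95.14/4.51 = 21.1 mM.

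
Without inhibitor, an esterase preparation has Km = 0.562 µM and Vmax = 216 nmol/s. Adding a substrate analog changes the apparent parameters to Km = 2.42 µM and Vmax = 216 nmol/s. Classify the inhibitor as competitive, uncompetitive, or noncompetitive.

competitive

Km increases (0.562 → 2.42 µM) while Vmax is unchanged — the hallmark of competitive inhibition.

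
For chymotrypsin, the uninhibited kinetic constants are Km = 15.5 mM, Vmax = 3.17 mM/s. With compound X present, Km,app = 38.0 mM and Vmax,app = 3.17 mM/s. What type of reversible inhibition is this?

Km increases (15.5 → 38.0 mM) while Vmax is unchanged — the hallmark of competitive inhibition.

competitive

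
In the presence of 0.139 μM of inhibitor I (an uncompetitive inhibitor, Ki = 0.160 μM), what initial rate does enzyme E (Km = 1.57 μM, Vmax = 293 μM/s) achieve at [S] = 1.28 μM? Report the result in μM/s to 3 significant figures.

With α = 1 + [I]/Ki = 1 + 0.139/0.160 = 1.869, the uncompetitive rate law is v = (Vmax/α)·[S] / (Km/α + [S]).
v = (293/1.869)×1.28 / (1.57/1.869 + 1.28) = 200.7/2.120 = 94.7 μM/s.

94.7 μM/s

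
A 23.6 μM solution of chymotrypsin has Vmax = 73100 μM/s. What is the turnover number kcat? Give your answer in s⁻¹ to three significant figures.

3100 s⁻¹

kcat = Vmax/[E]total = 73100 μM/s / 23.6 μM = 3100 s⁻¹.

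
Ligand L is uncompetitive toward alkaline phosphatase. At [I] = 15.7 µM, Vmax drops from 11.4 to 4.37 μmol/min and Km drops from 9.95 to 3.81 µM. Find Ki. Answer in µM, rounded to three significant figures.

9.76 µM

Uncompetitive: Vmax,app = Vmax/α (and Km,app = Km/α) with α = 1 + [I]/Ki.
α = Vmax/Vmax,app = 11.4/4.37 = 2.609.
Ki = [I]/(α − 1) = 15.7/1.609 = 9.76 µM.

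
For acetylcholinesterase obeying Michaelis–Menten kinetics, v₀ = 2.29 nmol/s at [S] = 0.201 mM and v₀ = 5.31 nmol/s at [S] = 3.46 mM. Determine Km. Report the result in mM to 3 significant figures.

0.306 mM

From v = Vmax[S]/(Km+[S]), each point gives Vmax = v(Km+[S])/[S].
Equating: 2.29(Km+0.201)/0.201 = 5.31(Km+3.46)/3.46.
11.39·Km + 2.29 = 1.535·Km + 5.31, so (11.39 − 1.535)·Km = 5.31 − 2.29.
Km = 3.020/9.858 = 0.306 mM; then Vmax = 2.29(0.306+0.201)/0.201 = 5.78 nmol/s.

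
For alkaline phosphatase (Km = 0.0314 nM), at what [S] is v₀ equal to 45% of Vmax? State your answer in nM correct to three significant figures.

v/Vmax = [S]/(Km+[S]) = 0.45, so [S] = Km·0.45/(1 − 0.45) = 0.0314 × 0.8182.
[S] = 0.0257 nM.

0.0257 nM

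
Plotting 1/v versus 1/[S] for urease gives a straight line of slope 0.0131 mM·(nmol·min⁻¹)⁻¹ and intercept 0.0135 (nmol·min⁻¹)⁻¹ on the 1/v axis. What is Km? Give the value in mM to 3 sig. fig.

y-intercept = 1/Vmax ⇒ Vmax = 74.1 nmol·min⁻¹; slope = Km/Vmax ⇒ Km = slope × Vmax.
Km = 0.0131 × 74.1 = 0.970 mM.

0.970 mM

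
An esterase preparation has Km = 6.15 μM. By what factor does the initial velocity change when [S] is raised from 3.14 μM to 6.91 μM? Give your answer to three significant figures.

Since Vmax cancels, v₂/v₁ = [S]₂(Km+[S]₁) / [S]₁(Km+[S]₂).
= 6.91×(6.15+3.14) / (3.14×(6.15+6.91)) = 64.19/41.01 = 1.57.

1.57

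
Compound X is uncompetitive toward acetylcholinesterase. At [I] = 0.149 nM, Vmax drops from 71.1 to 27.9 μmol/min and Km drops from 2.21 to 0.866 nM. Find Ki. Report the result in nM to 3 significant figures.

Uncompetitive: Vmax,app = Vmax/α (and Km,app = Km/α) with α = 1 + [I]/Ki.
α = Vmax/Vmax,app = 71.1/27.9 = 2.548.
Since α = 1 + [I]/Ki, [I]/Ki = 2.548 − 1 = 1.548 and Ki = 0.149/1.548 = 0.0962 nM.

0.0962 nM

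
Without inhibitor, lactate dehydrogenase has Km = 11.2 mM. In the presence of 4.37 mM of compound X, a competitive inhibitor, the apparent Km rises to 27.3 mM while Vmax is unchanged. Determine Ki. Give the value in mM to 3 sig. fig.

3.04 mM

Competitive: Km,app = α·Km with α = 1 + [I]/Ki.
α = Km,app/Km = 27.3/11.2 = 2.438.
Since α = 1 + [I]/Ki, [I]/Ki = 2.438 − 1 = 1.438 and Ki = 4.37/1.438 = 3.04 mM.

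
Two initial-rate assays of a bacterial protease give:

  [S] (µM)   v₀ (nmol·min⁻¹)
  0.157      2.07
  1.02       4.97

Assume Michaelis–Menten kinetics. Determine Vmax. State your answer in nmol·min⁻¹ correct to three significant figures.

6.67 nmol·min⁻¹

From v = Vmax[S]/(Km+[S]), each point gives Vmax = v(Km+[S])/[S].
Equating: 2.07(Km+0.157)/0.157 = 4.97(Km+1.02)/1.02.
13.18·Km + 2.07 = 4.873·Km + 4.97, so (13.18 − 4.873)·Km = 4.97 − 2.07.
Km = 2.900/8.312 = 0.349 µM; then Vmax = 2.07(0.349+0.157)/0.157 = 6.67 nmol·min⁻¹.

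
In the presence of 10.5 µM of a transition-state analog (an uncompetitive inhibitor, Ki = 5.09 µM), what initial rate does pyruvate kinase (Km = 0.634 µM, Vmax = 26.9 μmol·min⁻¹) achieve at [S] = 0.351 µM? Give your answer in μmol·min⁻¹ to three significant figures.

α = 1 + [I]/Ki = 1 + 10.5/5.09 = 3.063.
For an uncompetitive inhibitor, both parameters are divided by α, giving Vmax/α and Km/α: Km,app = 0.207 µM, Vmax,app = 8.78 μmol·min⁻¹.
v = Vmax,app·[S]/(Km,app + [S]) = 8.78 × 0.351/(0.207 + 0.351) = 5.52 μmol·min⁻¹.

5.52 μmol·min⁻¹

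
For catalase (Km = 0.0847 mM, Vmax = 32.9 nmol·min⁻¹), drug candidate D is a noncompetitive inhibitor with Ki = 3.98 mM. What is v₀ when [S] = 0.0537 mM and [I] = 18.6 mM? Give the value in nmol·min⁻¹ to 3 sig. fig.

2.25 nmol·min⁻¹

With α = 1 + [I]/Ki = 1 + 18.6/3.98 = 5.673, the noncompetitive rate law is v = (Vmax/α)·[S] / (Km + [S]).
v = (32.9/5.673)×0.0537 / (0.0847 + 0.0537) = 0.3114/0.1384 = 2.25 nmol·min⁻¹.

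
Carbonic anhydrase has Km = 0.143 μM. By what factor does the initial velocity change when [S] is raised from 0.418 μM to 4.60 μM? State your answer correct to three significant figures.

1.30

The fractional saturations are [S]/(Km+[S]) = 0.418/0.5610 = 0.7451 and 4.60/4.743 = 0.9699.
v₂/v₁ is just their ratio: 0.9699/0.7451 = 1.30.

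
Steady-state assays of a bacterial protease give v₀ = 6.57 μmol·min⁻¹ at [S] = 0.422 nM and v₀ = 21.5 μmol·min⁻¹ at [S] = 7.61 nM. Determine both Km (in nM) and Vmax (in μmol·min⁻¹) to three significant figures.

In reciprocal form, 1/v = (Km/Vmax)·(1/[S]) + 1/Vmax. The two points give (1/[S], 1/v) = (2.370, 0.1522) and (0.1314, 0.04651).
Slope = (0.1522 − 0.04651)/(2.370 − 0.1314) = 0.04722; intercept = 0.1522 − 0.04722×2.370 = 0.04031.
Vmax = 1/intercept = 24.8 μmol·min⁻¹; Km = slope × Vmax = 0.04722 × 24.8 = 1.17 nM.

Km = 1.17 nM; Vmax = 24.8 μmol·min⁻¹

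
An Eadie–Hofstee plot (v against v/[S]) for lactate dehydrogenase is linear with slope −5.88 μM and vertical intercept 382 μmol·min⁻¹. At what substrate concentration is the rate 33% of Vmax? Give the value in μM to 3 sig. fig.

2.90 μM

The Eadie–Hofstee slope gives Km = 5.88 μM (slope = −Km).
v/Vmax = [S]/(Km+[S]) = 0.33 ⇒ [S] = Km·0.33/(1−0.33) = 5.88 × 0.4925 = 2.90 μM.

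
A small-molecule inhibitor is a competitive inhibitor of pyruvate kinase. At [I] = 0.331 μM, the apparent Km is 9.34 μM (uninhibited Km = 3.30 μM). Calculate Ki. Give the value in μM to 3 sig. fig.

Competitive: Km,app = α·Km with α = 1 + [I]/Ki.
α = Km,app/Km = 9.34/3.30 = 2.830.
Ki = [I]/(α − 1) = 0.331/1.830 = 0.181 μM.

0.181 μM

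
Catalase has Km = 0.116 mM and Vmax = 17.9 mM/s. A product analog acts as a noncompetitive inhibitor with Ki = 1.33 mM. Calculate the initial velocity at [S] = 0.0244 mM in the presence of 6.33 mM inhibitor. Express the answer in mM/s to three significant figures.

0.540 mM/s

With α = 1 + [I]/Ki = 1 + 6.33/1.33 = 5.759, the noncompetitive rate law is v = (Vmax/α)·[S] / (Km + [S]).
v = (17.9/5.759)×0.0244 / (0.116 + 0.0244) = 0.07583/0.1404 = 0.540 mM/s.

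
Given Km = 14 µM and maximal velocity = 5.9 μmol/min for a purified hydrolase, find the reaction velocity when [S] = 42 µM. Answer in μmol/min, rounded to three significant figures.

[S]/(Km+[S]) = 42/56.00 = 0.7500, the fractional saturation.
v = 0.7500 × Vmax = 0.7500 × 5.9 = 4.42 μmol/min.

4.42 μmol/min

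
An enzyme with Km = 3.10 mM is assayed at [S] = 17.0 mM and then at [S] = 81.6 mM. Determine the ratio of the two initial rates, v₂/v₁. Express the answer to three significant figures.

The fractional saturations are [S]/(Km+[S]) = 17.0/20.10 = 0.8458 and 81.6/84.70 = 0.9634.
v₂/v₁ is just their ratio: 0.9634/0.8458 = 1.14.

1.14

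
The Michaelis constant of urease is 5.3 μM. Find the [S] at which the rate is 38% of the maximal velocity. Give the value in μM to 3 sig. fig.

3.25 μM

v/Vmax = [S]/(Km+[S]) = 0.38, so [S] = Km·0.38/(1 − 0.38) = 5.3 × 0.6129.
[S] = 3.25 μM.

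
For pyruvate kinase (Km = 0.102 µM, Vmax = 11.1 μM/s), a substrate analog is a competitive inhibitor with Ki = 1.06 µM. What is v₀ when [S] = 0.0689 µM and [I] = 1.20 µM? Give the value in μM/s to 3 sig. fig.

2.67 μM/s

α = 1 + [I]/Ki = 1 + 1.20/1.06 = 2.132.
For a competitive inhibitor, Vmax is unchanged and the apparent Km becomes α·Km: Km,app = 0.217 µM, Vmax,app = 11.1 μM/s.
v = Vmax,app·[S]/(Km,app + [S]) = 11.1 × 0.0689/(0.217 + 0.0689) = 2.67 μM/s.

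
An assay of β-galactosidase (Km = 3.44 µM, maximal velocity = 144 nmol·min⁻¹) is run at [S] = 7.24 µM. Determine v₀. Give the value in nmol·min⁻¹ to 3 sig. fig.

v = Vmax·[S]/(Km + [S]) = 144 × 7.24 / (3.44 + 7.24)
  = 1043 / 10.68 = 97.6 nmol·min⁻¹.

97.6 nmol·min⁻¹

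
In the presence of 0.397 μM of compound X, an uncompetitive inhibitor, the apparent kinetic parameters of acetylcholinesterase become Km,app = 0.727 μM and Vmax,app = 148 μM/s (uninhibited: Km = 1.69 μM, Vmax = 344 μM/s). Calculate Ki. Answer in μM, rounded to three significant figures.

Uncompetitive: Vmax,app = Vmax/α (and Km,app = Km/α) with α = 1 + [I]/Ki.
α = Vmax/Vmax,app = 344/148 = 2.324.
Ki = [I]/(α − 1) = 0.397/1.324 = 0.300 μM.

0.300 μM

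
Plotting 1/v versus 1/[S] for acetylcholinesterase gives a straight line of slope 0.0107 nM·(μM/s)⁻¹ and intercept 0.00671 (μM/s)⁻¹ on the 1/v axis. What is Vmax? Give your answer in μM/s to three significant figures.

149 μM/s

The y-intercept of a Lineweaver–Burk plot equals 1/Vmax, so Vmax = 1/0.00671 = 149 μM/s.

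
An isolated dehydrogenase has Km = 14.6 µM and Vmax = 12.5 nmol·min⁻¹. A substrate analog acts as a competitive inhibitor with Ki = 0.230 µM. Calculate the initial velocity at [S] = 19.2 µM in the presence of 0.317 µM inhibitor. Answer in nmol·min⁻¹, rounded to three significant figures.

With α = 1 + [I]/Ki = 1 + 0.317/0.230 = 2.378, the competitive rate law is v = Vmax[S] / (αKm + [S]).
v = 12.5×19.2 / (2.378×14.6 + 19.2) = 240.0/53.92 = 4.45 nmol·min⁻¹.

4.45 nmol·min⁻¹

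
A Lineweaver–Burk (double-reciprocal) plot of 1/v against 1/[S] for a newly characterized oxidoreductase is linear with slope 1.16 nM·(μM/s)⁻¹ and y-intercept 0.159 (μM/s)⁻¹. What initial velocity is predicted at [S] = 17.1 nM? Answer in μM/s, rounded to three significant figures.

The y-intercept is 1/Vmax, so Vmax = 1/0.159 = 6.29 μM/s.
The slope is Km/Vmax, so Km = 1.16 × 6.29 = 7.30 nM.
Then v = 6.29 × 17.1/(7.30 + 17.1) = 4.41 μM/s.

4.41 μM/s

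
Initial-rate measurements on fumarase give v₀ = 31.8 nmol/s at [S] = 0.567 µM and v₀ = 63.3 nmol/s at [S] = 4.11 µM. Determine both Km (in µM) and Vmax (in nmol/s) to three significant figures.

Km = 0.774 µM; Vmax = 75.2 nmol/s

From v = Vmax[S]/(Km+[S]), each point gives Vmax = v(Km+[S])/[S].
Equating: 31.8(Km+0.567)/0.567 = 63.3(Km+4.11)/4.11.
56.08·Km + 31.8 = 15.40·Km + 63.3, so (56.08 − 15.40)·Km = 63.3 − 31.8.
Km = 31.50/40.68 = 0.774 µM; then Vmax = 31.8(0.774+0.567)/0.567 = 75.2 nmol/s.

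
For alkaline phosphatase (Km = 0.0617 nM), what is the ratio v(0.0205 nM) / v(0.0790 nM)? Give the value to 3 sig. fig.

The fractional saturations are [S]/(Km+[S]) = 0.0790/0.1407 = 0.5615 and 0.0205/0.08220 = 0.2494.
v₂/v₁ is just their ratio: 0.2494/0.5615 = 0.444.

0.444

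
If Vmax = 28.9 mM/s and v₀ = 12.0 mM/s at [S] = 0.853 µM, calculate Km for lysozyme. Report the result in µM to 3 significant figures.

From v = Vmax[S]/(Km+[S]), Km = [S](Vmax − v)/v.
Km = 0.853 × (28.9 − 12.0) / 12.0 = 14.42/12.0 = 1.20 µM.

1.20 µM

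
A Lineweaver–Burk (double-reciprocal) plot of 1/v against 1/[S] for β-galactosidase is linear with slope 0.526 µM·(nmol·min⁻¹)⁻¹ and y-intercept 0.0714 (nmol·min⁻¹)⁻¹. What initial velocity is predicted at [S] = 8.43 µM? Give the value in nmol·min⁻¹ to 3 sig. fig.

7.47 nmol·min⁻¹

The y-intercept is 1/Vmax, so Vmax = 1/0.0714 = 14.0 nmol·min⁻¹.
The slope is Km/Vmax, so Km = 0.526 × 14.0 = 7.37 µM.
Then v = 14.0 × 8.43/(7.37 + 8.43) = 7.47 nmol·min⁻¹.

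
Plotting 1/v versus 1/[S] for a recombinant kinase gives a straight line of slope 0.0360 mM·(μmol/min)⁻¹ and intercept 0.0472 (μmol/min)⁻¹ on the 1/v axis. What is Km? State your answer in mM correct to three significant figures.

0.763 mM

y-intercept = 1/Vmax ⇒ Vmax = 21.2 μmol/min; slope = Km/Vmax ⇒ Km = slope × Vmax.
Km = 0.0360 × 21.2 = 0.763 mM.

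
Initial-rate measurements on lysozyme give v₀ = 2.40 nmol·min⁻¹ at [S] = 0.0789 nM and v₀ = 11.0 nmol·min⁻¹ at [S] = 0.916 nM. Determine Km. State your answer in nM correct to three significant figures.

From v = Vmax[S]/(Km+[S]), each point gives Vmax = v(Km+[S])/[S].
Equating: 2.40(Km+0.0789)/0.0789 = 11.0(Km+0.916)/0.916.
30.42·Km + 2.40 = 12.01·Km + 11.0, so (30.42 − 12.01)·Km = 11.0 − 2.40.
Km = 8.600/18.41 = 0.467 nM; then Vmax = 2.40(0.467+0.0789)/0.0789 = 16.6 nmol·min⁻¹.

0.467 nM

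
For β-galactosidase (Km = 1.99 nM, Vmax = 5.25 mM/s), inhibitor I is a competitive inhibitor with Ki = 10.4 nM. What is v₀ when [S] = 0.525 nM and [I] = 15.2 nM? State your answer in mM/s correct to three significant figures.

α = 1 + [I]/Ki = 1 + 15.2/10.4 = 2.462.
For a competitive inhibitor, Vmax is unchanged and the apparent Km becomes α·Km: Km,app = 4.90 nM, Vmax,app = 5.25 mM/s.
v = Vmax,app·[S]/(Km,app + [S]) = 5.25 × 0.525/(4.90 + 0.525) = 0.508 mM/s.

0.508 mM/s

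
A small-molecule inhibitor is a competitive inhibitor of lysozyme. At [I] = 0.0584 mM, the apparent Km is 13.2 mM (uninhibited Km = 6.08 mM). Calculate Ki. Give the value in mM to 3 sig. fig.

Competitive: Km,app = α·Km with α = 1 + [I]/Ki.
α = Km,app/Km = 13.2/6.08 = 2.171.
Since α = 1 + [I]/Ki, [I]/Ki = 2.171 − 1 = 1.171 and Ki = 0.0584/1.171 = 0.0499 mM.

0.0499 mM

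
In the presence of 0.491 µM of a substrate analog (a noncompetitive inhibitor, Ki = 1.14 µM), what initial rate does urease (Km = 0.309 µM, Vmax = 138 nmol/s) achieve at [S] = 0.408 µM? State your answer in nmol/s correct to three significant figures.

α = 1 + [I]/Ki = 1 + 0.491/1.14 = 1.431.
For a noncompetitive inhibitor, Vmax is reduced to Vmax/α while Km is unchanged: Km,app = 0.309 µM, Vmax,app = 96.5 nmol/s.
v = Vmax,app·[S]/(Km,app + [S]) = 96.5 × 0.408/(0.309 + 0.408) = 54.9 nmol/s.

54.9 nmol/s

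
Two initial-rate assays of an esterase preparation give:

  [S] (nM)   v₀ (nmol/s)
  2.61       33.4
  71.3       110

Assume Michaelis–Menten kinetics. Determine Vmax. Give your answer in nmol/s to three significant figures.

From v = Vmax[S]/(Km+[S]), each point gives Vmax = v(Km+[S])/[S].
Equating: 33.4(Km+2.61)/2.61 = 110(Km+71.3)/71.3.
12.80·Km + 33.4 = 1.543·Km + 110, so (12.80 − 1.543)·Km = 110 − 33.4.
Km = 76.60/11.25 = 6.81 nM; then Vmax = 33.4(6.81+2.61)/2.61 = 121 nmol/s.

121 nmol/s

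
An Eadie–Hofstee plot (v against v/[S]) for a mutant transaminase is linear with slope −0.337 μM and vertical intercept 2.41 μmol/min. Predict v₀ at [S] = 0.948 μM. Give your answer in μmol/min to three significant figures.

1.78 μmol/min

In the Eadie–Hofstee form v = Vmax − Km·(v/[S]), the slope is −Km and the intercept is Vmax, so Km = 0.337 μM and Vmax = 2.41 μmol/min.
v = 2.41 × 0.948/(0.337 + 0.948) = 1.78 μmol/min.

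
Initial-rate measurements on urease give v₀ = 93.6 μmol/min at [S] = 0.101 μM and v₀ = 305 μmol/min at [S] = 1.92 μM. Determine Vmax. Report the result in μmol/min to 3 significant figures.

From v = Vmax[S]/(Km+[S]), each point gives Vmax = v(Km+[S])/[S].
Equating: 93.6(Km+0.101)/0.101 = 305(Km+1.92)/1.92.
926.7·Km + 93.6 = 158.9·Km + 305, so (926.7 − 158.9)·Km = 305 − 93.6.
Km = 211.4/767.9 = 0.275 μM; then Vmax = 93.6(0.275+0.101)/0.101 = 349 μmol/min.

349 μmol/min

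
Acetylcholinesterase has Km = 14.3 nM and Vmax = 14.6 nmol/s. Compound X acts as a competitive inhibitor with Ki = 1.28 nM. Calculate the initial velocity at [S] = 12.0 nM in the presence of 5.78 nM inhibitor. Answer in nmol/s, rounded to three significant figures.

1.93 nmol/s

With α = 1 + [I]/Ki = 1 + 5.78/1.28 = 5.516, the competitive rate law is v = Vmax[S] / (αKm + [S]).
v = 14.6×12.0 / (5.516×14.3 + 12.0) = 175.2/90.87 = 1.93 nmol/s.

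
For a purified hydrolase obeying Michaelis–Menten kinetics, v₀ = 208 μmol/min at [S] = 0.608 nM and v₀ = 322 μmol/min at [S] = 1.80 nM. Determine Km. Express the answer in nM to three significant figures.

0.698 nM

From v = Vmax[S]/(Km+[S]), each point gives Vmax = v(Km+[S])/[S].
Equating: 208(Km+0.608)/0.608 = 322(Km+1.80)/1.80.
342.1·Km + 208 = 178.9·Km + 322, so (342.1 − 178.9)·Km = 322 − 208.
Km = 114.0/163.2 = 0.698 nM; then Vmax = 208(0.698+0.608)/0.608 = 447 μmol/min.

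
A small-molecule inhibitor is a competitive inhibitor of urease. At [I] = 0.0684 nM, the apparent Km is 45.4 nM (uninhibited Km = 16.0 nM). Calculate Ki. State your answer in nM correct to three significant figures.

0.0372 nM

Competitive: Km,app = α·Km with α = 1 + [I]/Ki.
α = Km,app/Km = 45.4/16.0 = 2.838.
Ki = [I]/(α − 1) = 0.0684/1.838 = 0.0372 nM.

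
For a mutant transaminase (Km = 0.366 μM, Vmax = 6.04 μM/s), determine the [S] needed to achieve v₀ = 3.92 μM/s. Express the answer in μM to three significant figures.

0.677 μM

The required fractional saturation is v/Vmax = 3.92/6.04 = 0.6490.
Then [S]/(Km+[S]) = 0.6490 ⇒ [S] = 0.366 × 0.6490/(1 − 0.6490) = 0.677 μM.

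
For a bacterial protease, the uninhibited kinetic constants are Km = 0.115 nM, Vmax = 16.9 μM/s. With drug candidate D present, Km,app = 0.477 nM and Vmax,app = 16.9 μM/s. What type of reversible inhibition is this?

competitive

Km increases (0.115 → 0.477 nM) while Vmax is unchanged — the hallmark of competitive inhibition.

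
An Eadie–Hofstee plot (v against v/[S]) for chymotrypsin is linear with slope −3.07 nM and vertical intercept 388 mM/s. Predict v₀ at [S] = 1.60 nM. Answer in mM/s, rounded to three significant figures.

133 mM/s

In the Eadie–Hofstee form v = Vmax − Km·(v/[S]), the slope is −Km and the intercept is Vmax, so Km = 3.07 nM and Vmax = 388 mM/s.
v = 388 × 1.60/(3.07 + 1.60) = 133 mM/s.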